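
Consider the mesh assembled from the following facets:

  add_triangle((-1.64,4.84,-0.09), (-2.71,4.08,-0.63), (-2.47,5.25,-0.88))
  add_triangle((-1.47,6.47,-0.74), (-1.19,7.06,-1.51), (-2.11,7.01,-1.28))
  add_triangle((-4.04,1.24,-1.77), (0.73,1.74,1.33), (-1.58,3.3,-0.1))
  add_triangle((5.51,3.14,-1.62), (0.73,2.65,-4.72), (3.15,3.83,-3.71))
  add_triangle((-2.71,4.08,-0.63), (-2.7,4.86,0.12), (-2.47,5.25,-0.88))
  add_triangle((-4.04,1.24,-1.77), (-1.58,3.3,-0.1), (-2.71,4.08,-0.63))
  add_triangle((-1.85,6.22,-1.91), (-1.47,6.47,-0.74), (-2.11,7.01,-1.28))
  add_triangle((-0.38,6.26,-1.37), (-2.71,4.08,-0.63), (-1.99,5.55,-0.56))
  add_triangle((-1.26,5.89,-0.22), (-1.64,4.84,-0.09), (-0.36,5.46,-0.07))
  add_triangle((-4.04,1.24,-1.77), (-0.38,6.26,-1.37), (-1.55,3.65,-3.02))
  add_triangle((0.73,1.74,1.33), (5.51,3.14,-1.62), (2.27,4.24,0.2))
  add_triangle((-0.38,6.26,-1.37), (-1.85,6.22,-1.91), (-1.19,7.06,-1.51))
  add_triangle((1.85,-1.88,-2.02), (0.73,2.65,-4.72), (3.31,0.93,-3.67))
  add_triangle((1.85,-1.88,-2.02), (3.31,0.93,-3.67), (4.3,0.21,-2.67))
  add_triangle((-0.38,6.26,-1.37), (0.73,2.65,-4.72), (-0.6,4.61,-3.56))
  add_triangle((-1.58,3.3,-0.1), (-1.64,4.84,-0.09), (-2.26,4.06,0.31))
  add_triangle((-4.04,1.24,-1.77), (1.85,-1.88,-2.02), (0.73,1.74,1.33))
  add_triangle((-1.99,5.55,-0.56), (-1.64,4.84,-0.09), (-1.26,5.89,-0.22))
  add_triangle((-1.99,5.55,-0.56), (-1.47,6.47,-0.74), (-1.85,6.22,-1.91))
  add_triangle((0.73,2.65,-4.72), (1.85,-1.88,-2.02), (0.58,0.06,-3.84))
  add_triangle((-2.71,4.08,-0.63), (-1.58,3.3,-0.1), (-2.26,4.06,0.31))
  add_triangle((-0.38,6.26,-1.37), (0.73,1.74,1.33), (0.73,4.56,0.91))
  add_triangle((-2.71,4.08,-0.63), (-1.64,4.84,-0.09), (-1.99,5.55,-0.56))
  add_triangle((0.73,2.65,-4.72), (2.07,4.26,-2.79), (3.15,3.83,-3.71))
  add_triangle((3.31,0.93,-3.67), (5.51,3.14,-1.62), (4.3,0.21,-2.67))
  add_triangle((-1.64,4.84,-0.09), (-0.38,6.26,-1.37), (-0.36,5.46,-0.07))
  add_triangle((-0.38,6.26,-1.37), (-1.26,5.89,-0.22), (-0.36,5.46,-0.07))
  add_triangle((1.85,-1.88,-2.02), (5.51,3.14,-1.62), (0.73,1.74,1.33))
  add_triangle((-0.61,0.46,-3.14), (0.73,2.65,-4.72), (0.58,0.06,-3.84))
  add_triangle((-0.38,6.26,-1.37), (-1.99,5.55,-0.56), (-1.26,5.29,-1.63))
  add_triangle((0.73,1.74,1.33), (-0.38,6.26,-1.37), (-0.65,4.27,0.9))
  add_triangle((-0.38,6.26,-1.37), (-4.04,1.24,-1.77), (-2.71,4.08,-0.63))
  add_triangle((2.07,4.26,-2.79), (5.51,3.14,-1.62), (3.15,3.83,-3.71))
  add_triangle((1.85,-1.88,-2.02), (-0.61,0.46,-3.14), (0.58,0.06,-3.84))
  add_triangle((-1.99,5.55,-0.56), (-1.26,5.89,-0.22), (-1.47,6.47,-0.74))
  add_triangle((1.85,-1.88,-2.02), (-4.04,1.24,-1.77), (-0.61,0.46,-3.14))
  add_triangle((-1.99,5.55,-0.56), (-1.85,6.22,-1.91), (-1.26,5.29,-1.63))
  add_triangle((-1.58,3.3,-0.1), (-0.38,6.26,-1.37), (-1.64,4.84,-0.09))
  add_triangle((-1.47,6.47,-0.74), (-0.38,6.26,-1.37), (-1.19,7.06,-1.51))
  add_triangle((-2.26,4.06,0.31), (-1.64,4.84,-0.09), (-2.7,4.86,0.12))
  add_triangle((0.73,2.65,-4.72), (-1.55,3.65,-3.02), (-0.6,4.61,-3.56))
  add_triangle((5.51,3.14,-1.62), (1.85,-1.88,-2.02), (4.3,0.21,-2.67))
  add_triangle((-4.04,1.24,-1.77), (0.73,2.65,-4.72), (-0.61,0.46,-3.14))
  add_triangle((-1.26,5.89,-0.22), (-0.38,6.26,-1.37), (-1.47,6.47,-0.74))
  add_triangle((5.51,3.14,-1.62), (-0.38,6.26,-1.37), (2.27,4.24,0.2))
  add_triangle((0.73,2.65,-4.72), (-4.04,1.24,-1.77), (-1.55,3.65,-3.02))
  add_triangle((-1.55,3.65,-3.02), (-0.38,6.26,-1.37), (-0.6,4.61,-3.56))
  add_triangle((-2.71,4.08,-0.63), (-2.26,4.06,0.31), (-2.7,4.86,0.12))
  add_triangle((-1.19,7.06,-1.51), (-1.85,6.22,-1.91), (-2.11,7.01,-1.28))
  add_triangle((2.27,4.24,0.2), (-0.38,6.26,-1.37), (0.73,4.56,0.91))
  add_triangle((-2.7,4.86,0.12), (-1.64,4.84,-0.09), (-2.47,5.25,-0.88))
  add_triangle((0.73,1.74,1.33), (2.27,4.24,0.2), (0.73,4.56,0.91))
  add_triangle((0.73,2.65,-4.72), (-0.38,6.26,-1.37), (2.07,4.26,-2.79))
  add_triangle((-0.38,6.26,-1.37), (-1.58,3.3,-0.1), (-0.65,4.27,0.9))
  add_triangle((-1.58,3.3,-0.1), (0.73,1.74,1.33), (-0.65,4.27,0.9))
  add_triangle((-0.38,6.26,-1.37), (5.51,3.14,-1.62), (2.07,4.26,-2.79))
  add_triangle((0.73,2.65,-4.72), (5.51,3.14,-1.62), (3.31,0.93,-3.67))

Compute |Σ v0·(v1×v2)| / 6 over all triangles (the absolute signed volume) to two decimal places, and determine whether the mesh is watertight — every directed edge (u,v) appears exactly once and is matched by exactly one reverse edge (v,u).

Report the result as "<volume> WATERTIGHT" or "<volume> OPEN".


116.71 OPEN

Per-triangle v0·(v1×v2)/6:
  t1: -0.5289
  t2: +0.6054
  t3: +1.1315
  t4: +2.7080
  t5: +0.6269
  t6: +0.2389
  t7: -0.4434
  t8: +1.2283
  t9: +0.1515
  t10: +7.1110
  t11: +3.1248
  t12: +0.4898
  t13: +5.1351
  t14: +2.7599
  t15: +3.7541
  t16: -0.1712
  t17: -2.8507
  t18: +0.2809
  t19: +0.9775
  t20: +2.5681
  t21: -0.2682
  t22: +0.1337
  t23: +0.4403
  t24: +3.2070
  t25: +4.3142
  t26: -1.5511
  t27: +1.0273
  t28: +2.3675
  t29: +1.7922
  t30: -1.4558
  t31: +2.2969
  t32: +4.9375
  t33: +3.7986
  t34: +0.9202
  t35: +0.3629
  t36: +3.0580
  t37: -0.3698
  t38: -0.5213
  t39: +0.4976
  t40: +0.1775
  t41: +2.3744
  t42: +0.7510
  t43: +4.6337
  t44: +0.5651
  t45: +9.1682
  t46: +6.2416
  t47: +2.7939
  t48: +0.0780
  t49: +0.8401
  t50: +3.8463
  t51: +0.7820
  t52: +1.4102
  t53: +8.3316
  t54: +2.3870
  t55: +0.1755
  t56: +8.7827
  t57: +9.4892
Σ = +116.7131 → |volume| = 116.71

Directed edges: 171 total; 3 unmatched, e.g. (-0.38,6.26,-1.37)→(-1.85,6.22,-1.91) → open.


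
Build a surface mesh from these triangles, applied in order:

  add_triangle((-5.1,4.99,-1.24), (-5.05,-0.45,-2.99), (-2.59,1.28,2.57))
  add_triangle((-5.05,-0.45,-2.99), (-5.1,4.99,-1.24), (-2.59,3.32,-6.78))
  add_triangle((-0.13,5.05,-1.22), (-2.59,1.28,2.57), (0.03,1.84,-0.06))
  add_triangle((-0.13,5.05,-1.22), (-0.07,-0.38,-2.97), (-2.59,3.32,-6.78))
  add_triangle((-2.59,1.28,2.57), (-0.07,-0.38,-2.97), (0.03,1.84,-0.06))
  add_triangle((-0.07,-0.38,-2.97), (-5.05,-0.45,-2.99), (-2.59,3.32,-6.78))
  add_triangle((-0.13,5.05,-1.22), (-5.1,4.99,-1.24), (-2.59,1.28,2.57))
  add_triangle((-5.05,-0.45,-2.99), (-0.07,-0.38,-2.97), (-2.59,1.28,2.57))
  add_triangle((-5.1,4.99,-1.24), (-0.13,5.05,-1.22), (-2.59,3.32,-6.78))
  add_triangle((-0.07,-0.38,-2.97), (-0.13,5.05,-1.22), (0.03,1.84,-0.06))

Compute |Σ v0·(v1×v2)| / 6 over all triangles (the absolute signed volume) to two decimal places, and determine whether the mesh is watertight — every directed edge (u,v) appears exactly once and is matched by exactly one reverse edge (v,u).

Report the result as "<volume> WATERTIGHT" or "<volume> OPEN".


Per-triangle v0·(v1×v2)/6:
  t1: +16.5410
  t2: +29.3602
  t3: +1.0150
  t4: +6.0528
  t5: -2.4390
  t6: +10.4027
  t7: +12.1220
  t8: -2.4330
  t9: +24.9413
  t10: +0.1736
Σ = +95.7366 → |volume| = 95.74

Directed edges: 30 total, each appears once with its reverse present → watertight.

95.74 WATERTIGHT


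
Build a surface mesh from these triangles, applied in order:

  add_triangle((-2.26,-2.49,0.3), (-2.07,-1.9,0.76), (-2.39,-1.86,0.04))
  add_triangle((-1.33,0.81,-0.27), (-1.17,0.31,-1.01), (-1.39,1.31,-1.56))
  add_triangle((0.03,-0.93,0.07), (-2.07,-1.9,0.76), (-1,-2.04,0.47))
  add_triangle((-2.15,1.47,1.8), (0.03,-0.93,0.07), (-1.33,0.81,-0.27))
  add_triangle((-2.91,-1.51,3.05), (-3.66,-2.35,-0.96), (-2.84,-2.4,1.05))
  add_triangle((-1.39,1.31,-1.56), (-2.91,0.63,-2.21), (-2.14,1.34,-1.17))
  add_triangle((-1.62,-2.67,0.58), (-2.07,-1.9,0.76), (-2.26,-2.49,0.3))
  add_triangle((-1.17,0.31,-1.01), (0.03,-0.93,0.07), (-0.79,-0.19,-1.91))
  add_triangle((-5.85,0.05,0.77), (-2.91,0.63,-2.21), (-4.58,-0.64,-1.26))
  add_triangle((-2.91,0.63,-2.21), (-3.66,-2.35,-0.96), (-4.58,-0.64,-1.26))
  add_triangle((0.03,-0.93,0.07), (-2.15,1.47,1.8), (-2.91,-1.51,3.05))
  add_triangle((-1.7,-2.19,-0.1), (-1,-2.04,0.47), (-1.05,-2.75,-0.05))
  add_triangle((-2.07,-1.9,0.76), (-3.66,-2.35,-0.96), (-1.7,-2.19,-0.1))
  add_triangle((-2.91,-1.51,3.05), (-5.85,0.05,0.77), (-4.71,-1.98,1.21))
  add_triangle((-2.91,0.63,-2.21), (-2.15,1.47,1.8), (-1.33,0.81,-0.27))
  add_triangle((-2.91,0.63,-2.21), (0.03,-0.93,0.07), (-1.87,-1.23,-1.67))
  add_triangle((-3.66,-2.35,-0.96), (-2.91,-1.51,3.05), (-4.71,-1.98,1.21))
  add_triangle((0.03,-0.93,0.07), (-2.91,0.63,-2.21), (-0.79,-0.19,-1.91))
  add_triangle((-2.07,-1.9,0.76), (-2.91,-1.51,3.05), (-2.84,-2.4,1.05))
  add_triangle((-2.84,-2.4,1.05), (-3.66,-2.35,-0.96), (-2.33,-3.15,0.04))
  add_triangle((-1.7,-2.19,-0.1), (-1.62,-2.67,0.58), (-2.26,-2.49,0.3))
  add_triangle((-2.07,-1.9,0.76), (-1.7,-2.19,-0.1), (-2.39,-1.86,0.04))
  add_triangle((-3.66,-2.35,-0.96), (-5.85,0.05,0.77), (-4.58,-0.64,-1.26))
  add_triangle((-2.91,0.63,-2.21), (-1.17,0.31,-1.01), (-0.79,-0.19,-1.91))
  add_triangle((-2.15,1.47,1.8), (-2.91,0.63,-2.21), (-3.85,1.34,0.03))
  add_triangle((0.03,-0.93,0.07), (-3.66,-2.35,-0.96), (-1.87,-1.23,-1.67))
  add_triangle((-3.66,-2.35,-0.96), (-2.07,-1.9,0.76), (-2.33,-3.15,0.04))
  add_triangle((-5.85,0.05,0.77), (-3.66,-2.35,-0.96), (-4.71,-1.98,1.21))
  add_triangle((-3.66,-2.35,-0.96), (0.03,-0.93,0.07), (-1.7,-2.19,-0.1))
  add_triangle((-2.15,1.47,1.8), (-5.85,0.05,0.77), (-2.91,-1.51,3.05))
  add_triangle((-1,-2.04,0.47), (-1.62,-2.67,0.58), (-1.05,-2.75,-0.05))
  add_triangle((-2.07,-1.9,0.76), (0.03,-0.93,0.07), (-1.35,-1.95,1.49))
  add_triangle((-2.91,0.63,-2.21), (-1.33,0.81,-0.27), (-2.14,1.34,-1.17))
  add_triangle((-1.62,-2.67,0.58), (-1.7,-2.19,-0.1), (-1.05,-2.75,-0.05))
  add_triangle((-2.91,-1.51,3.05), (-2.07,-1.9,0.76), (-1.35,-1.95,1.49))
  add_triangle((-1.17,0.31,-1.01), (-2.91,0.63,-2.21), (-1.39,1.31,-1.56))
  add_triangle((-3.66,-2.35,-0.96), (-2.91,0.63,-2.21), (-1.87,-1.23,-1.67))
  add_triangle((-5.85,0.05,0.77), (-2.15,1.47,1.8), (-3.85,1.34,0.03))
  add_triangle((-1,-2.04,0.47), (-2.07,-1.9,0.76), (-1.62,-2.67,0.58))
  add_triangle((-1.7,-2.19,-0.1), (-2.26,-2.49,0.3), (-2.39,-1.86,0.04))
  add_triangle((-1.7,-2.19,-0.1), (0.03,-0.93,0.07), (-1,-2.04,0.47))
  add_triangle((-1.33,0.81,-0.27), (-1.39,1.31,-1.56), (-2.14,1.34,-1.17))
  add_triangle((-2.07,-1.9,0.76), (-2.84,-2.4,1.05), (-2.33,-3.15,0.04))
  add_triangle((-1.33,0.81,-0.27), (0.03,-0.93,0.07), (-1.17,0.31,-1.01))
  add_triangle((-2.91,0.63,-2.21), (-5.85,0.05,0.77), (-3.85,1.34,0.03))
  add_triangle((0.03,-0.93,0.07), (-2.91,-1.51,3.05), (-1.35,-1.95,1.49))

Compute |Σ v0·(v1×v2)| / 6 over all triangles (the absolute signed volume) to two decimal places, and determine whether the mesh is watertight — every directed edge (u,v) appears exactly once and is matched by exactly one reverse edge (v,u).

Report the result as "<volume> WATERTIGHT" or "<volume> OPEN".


Per-triangle v0·(v1×v2)/6:
  t1: +0.1811
  t2: -0.1934
  t3: -0.0026
  t4: -0.4543
  t5: +1.7335
  t6: +0.4372
  t7: +0.2141
  t8: -0.2242
  t9: +2.8161
  t10: +1.9409
  t11: -0.0807
  t12: -0.2069
  t13: +0.7526
  t14: +4.3703
  t15: +0.5086
  t16: -0.1493
  t17: +1.8942
  t18: +0.5950
  t19: +0.1384
  t20: +1.5819
  t21: +0.1522
  t22: -0.2653
  t23: +3.3704
  t24: +0.0573
  t25: +0.5959
  t26: +0.6841
  t27: -1.0878
  t28: +4.2098
  t29: +0.1587
  t30: +6.0449
  t31: +0.0759
  t32: +0.3086
  t33: +0.1994
  t34: +0.2654
  t35: +0.8843
  t36: +0.0456
  t37: +1.8235
  t38: +2.6081
  t39: +0.0477
  t40: +0.1280
  t41: +0.1306
  t42: +0.0652
  t43: +0.0556
  t44: -0.1618
  t45: +3.0233
  t46: +0.0271
Σ = +39.2989 → |volume| = 39.30

Directed edges: 138 total, each appears once with its reverse present → watertight.

39.30 WATERTIGHT


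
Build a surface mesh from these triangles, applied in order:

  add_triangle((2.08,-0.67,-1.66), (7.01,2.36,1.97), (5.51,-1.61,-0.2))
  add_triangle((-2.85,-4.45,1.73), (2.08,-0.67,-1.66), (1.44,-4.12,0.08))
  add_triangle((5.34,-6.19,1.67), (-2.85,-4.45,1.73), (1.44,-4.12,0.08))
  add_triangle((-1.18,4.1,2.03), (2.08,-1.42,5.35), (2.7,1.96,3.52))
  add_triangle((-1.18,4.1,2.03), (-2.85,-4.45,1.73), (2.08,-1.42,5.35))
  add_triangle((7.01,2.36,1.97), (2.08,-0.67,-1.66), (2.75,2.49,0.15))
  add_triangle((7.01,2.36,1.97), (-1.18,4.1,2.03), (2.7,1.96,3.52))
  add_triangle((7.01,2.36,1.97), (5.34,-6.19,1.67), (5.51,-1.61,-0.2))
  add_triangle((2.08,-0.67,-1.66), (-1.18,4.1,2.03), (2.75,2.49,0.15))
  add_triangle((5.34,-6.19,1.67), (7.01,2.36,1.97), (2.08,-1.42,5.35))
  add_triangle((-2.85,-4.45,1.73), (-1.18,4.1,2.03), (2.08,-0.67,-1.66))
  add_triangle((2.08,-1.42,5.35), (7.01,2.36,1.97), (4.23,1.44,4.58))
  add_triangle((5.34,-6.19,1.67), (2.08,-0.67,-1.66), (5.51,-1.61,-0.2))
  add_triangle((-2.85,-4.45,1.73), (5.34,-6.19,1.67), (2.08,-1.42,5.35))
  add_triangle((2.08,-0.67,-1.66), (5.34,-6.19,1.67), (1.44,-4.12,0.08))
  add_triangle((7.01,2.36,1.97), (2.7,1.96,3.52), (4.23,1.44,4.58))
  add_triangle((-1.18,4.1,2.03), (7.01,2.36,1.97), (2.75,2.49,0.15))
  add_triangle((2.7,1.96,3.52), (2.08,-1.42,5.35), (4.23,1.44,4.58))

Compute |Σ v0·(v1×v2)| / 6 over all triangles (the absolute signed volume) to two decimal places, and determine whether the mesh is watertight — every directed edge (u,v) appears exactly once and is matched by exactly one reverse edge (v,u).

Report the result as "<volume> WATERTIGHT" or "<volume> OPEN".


198.45 WATERTIGHT

Per-triangle v0·(v1×v2)/6:
  t1: +6.2874
  t2: +2.9777
  t3: +8.2732
  t4: +10.5894
  t5: +21.5779
  t6: +5.0989
  t7: +11.6084
  t8: +17.0027
  t9: +1.7501
  t10: +44.0537
  t11: -1.3230
  t12: +8.4893
  t13: +6.8432
  t14: +34.7423
  t15: +5.6135
  t16: +4.1129
  t17: +7.5883
  t18: +3.1683
Σ = +198.4542 → |volume| = 198.45

Directed edges: 54 total, each appears once with its reverse present → watertight.


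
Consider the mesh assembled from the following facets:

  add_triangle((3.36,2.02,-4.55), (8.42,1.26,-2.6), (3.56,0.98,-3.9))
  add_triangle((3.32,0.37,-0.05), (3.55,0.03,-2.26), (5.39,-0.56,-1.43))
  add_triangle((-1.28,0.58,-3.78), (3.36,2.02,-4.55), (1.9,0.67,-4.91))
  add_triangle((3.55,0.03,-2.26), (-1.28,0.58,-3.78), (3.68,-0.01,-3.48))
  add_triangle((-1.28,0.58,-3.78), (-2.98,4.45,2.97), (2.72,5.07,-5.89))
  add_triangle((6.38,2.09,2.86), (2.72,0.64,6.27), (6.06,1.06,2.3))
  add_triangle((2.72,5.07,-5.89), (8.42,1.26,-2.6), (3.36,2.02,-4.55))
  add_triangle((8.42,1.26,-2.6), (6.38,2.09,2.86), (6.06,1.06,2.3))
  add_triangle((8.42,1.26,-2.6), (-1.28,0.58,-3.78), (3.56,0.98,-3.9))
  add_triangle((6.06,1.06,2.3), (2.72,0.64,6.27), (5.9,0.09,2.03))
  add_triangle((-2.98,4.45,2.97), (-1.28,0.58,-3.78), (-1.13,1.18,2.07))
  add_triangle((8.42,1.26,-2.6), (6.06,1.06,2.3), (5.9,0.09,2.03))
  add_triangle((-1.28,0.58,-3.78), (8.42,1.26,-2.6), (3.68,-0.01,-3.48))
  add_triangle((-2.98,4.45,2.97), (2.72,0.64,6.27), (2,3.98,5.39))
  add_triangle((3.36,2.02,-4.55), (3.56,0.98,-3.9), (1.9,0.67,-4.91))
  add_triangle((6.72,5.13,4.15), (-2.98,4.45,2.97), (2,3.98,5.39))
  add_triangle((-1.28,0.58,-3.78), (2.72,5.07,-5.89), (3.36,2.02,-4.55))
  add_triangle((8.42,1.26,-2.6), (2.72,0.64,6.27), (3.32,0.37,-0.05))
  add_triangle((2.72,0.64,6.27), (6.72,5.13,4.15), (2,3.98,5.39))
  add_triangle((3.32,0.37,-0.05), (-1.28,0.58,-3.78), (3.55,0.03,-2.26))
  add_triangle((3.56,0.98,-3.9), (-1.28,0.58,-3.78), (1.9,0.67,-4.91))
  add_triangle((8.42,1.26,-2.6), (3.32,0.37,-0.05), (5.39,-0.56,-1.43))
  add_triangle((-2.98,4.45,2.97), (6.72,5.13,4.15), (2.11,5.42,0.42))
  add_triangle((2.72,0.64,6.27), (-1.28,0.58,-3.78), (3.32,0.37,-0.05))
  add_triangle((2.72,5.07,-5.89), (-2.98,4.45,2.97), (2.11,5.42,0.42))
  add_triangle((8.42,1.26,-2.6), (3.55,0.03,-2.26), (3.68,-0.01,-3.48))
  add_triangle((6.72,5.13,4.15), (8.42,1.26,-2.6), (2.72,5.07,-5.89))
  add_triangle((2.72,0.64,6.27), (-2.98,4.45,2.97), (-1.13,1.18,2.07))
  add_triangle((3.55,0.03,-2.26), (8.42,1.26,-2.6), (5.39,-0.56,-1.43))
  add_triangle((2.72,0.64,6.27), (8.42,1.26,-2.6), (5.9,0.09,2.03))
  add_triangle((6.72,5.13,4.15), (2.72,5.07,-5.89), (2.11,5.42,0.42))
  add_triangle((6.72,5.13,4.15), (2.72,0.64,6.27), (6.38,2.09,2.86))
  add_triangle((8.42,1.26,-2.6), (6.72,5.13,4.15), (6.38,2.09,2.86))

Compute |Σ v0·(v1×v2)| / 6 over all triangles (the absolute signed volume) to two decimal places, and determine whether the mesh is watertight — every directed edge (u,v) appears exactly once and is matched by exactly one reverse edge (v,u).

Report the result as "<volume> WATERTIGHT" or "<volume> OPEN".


Per-triangle v0·(v1×v2)/6:
  t1: +3.7584
  t2: -1.1443
  t3: +3.2243
  t4: -0.5093
  t5: +25.0321
  t6: +5.0799
  t7: +12.2322
  t8: +5.6074
  t9: -0.4118
  t10: +4.9486
  t11: +1.8982
  t12: +5.4693
  t13: +5.8228
  t14: +13.8330
  t15: +1.7620
  t16: +18.0773
  t17: +8.9371
  t18: +1.5841
  t19: +19.2965
  t20: -1.6510
  t21: -1.1129
  t22: +1.8285
  t23: +27.1736
  t24: -3.2317
  t25: +24.9756
  t26: +0.7328
  t27: +69.9644
  t28: +4.4673
  t29: +2.3968
  t30: -9.1705
  t31: +29.3346
  t32: +16.0320
  t33: +18.0384
Σ = +314.2756 → |volume| = 314.28

Directed edges: 99 total; 3 unmatched, e.g. (-1.28,0.58,-3.78)→(-1.13,1.18,2.07) → open.

314.28 OPEN


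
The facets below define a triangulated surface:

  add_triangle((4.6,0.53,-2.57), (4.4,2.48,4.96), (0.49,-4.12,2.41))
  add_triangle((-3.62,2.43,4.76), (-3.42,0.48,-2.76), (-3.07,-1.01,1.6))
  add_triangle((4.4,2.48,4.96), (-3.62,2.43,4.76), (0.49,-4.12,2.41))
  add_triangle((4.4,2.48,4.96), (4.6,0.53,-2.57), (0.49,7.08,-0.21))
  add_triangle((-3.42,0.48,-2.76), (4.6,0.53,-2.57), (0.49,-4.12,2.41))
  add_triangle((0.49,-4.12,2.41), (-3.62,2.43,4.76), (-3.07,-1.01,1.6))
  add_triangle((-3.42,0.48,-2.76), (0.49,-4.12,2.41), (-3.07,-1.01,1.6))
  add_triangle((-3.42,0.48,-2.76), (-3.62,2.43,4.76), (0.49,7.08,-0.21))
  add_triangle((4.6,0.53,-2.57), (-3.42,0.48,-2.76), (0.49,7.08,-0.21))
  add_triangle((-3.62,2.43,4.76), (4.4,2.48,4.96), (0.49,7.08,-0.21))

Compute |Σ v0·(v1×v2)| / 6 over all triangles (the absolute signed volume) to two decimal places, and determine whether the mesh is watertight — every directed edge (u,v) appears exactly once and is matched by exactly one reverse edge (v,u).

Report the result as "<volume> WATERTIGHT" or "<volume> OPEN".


Per-triangle v0·(v1×v2)/6:
  t1: +27.8125
  t2: +10.7757
  t3: +34.5912
  t4: +39.8488
  t5: +13.1571
  t6: +11.2324
  t7: +7.7613
  t8: +31.9634
  t9: +25.1933
  t10: +46.6097
Σ = +248.9455 → |volume| = 248.95

Directed edges: 30 total, each appears once with its reverse present → watertight.

248.95 WATERTIGHT


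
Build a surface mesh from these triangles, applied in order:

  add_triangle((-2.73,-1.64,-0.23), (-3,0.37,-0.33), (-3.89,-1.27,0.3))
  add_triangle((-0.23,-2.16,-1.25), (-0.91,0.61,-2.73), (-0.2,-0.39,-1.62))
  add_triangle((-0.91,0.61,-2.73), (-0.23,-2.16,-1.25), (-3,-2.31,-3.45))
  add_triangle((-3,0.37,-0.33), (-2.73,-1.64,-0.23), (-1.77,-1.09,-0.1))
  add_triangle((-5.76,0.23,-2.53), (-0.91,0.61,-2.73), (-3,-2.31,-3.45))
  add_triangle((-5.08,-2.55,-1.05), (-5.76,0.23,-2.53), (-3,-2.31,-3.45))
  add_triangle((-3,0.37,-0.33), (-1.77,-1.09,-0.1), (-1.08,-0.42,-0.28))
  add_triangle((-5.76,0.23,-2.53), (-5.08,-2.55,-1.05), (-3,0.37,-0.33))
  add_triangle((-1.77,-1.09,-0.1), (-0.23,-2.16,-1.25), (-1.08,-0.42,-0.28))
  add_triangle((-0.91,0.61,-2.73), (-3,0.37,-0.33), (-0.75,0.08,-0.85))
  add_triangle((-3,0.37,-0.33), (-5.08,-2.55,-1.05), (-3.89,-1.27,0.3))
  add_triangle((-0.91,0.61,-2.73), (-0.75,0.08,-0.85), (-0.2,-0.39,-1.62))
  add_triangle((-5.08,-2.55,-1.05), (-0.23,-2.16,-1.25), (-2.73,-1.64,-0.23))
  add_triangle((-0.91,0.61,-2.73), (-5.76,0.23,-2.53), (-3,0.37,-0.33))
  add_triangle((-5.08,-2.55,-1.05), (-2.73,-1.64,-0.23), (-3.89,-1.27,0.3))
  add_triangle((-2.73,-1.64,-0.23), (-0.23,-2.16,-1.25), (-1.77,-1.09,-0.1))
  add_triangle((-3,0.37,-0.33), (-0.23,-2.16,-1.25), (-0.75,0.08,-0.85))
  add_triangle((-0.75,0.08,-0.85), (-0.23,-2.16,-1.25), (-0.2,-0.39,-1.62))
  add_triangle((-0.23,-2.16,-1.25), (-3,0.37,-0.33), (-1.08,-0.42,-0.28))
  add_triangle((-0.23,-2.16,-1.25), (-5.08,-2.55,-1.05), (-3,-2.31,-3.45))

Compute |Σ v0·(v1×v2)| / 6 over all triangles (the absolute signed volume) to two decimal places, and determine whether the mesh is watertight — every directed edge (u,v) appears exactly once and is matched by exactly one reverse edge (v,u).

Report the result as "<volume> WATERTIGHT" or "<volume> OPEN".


Per-triangle v0·(v1×v2)/6:
  t1: -0.6579
  t2: +0.3135
  t3: +2.3150
  t4: +0.0476
  t5: +6.6099
  t6: +8.3906
  t7: -0.1316
  t8: +2.8940
  t9: -0.2198
  t10: -0.2075
  t11: +1.5858
  t12: -0.1767
  t13: +0.8531
  t14: +1.1037
  t15: +0.4452
  t16: +0.0601
  t17: -0.8321
  t18: -0.3296
  t19: -0.1624
  t20: +4.0801
Σ = +25.9811 → |volume| = 25.98

Directed edges: 60 total, each appears once with its reverse present → watertight.

25.98 WATERTIGHT


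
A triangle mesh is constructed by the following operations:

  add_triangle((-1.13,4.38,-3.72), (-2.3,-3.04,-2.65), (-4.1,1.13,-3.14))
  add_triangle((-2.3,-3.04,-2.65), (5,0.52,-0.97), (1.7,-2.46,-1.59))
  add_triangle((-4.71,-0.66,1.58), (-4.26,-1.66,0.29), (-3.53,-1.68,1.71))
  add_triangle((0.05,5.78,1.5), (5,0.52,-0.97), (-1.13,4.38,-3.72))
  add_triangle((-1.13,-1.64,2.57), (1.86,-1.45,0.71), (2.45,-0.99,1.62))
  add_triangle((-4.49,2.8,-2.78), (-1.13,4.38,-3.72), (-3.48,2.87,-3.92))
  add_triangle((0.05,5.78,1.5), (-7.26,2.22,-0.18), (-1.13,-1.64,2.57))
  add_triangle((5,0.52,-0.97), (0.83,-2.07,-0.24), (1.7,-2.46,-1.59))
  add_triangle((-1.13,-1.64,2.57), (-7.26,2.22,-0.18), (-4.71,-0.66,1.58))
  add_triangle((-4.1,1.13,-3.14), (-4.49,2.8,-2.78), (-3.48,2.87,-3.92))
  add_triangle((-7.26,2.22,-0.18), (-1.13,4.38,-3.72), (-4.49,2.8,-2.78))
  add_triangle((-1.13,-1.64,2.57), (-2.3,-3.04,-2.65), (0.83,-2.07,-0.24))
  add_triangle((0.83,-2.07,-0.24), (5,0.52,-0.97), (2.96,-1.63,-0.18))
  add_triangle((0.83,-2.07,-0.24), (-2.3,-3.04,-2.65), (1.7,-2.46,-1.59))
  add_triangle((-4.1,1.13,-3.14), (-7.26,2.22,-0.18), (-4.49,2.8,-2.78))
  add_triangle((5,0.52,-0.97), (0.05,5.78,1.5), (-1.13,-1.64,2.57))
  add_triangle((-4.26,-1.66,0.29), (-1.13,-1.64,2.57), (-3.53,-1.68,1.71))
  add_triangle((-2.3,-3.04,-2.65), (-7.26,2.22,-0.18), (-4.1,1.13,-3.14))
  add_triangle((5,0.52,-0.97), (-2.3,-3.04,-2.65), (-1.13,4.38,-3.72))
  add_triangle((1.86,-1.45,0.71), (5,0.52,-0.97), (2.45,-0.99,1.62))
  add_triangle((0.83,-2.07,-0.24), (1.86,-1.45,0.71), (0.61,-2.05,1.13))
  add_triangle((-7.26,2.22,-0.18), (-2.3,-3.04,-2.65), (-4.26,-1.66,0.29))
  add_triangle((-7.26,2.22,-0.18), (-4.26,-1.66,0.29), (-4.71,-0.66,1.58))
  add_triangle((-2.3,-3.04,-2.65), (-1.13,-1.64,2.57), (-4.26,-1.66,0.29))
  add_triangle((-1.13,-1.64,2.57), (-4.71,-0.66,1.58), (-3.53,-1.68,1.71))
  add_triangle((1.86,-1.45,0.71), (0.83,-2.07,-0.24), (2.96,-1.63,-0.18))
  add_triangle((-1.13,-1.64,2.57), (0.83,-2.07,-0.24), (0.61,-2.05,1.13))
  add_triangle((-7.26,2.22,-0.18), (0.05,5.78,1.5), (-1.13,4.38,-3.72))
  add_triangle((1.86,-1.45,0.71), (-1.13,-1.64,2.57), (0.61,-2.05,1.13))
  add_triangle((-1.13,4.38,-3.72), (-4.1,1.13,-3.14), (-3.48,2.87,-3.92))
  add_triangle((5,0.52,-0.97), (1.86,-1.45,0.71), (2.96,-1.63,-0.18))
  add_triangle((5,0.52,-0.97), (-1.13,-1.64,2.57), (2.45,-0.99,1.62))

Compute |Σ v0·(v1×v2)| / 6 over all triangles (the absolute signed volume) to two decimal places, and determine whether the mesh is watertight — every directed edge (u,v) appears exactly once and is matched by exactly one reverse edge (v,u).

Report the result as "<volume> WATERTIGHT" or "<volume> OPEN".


203.80 WATERTIGHT

Per-triangle v0·(v1×v2)/6:
  t1: +9.6367
  t2: +3.8621
  t3: +1.4987
  t4: +24.6151
  t5: +1.3911
  t6: +3.2735
  t7: +21.8188
  t8: +2.0910
  t9: +2.5258
  t10: +2.1999
  t11: +6.6527
  t12: +4.7678
  t13: +0.8360
  t14: +2.1497
  t15: +5.6458
  t16: +13.2281
  t17: +0.7129
  t18: +13.3737
  t19: +20.7985
  t20: +1.7588
  t21: +0.6675
  t22: +11.0872
  t23: +5.0772
  t24: +6.1852
  t25: +1.4271
  t26: +0.6948
  t27: +0.6416
  t28: +33.2058
  t29: +0.7638
  t30: +0.2388
  t31: +1.1893
  t32: -0.2198
Σ = +203.7953 → |volume| = 203.80

Directed edges: 96 total, each appears once with its reverse present → watertight.


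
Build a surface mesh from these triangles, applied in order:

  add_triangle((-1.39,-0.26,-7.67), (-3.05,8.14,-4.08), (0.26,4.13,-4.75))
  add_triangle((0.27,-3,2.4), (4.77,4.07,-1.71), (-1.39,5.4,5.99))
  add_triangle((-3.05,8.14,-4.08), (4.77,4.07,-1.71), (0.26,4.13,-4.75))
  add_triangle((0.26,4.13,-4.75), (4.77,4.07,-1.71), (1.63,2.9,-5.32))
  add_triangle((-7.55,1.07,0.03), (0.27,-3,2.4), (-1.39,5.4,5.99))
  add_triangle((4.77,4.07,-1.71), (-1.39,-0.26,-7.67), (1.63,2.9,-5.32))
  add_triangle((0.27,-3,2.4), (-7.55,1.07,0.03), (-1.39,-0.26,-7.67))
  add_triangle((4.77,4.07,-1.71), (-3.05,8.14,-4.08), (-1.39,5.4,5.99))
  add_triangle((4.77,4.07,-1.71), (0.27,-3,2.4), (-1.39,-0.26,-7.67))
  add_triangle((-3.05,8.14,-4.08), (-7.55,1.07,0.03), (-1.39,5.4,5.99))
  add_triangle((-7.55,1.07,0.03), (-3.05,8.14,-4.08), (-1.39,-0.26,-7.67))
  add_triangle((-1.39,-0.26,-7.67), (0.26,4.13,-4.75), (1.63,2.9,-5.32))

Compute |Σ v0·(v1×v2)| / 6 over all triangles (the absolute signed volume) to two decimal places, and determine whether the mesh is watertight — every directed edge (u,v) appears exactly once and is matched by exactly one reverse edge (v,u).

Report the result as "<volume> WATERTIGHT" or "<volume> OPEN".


423.43 WATERTIGHT

Per-triangle v0·(v1×v2)/6:
  t1: +24.5355
  t2: +27.1764
  t3: +23.6964
  t4: +9.1263
  t5: +38.0234
  t6: +6.3142
  t7: +29.9863
  t8: +73.9876
  t9: +19.1393
  t10: +84.8345
  t11: +76.7974
  t12: +9.8162
Σ = +423.4334 → |volume| = 423.43

Directed edges: 36 total, each appears once with its reverse present → watertight.


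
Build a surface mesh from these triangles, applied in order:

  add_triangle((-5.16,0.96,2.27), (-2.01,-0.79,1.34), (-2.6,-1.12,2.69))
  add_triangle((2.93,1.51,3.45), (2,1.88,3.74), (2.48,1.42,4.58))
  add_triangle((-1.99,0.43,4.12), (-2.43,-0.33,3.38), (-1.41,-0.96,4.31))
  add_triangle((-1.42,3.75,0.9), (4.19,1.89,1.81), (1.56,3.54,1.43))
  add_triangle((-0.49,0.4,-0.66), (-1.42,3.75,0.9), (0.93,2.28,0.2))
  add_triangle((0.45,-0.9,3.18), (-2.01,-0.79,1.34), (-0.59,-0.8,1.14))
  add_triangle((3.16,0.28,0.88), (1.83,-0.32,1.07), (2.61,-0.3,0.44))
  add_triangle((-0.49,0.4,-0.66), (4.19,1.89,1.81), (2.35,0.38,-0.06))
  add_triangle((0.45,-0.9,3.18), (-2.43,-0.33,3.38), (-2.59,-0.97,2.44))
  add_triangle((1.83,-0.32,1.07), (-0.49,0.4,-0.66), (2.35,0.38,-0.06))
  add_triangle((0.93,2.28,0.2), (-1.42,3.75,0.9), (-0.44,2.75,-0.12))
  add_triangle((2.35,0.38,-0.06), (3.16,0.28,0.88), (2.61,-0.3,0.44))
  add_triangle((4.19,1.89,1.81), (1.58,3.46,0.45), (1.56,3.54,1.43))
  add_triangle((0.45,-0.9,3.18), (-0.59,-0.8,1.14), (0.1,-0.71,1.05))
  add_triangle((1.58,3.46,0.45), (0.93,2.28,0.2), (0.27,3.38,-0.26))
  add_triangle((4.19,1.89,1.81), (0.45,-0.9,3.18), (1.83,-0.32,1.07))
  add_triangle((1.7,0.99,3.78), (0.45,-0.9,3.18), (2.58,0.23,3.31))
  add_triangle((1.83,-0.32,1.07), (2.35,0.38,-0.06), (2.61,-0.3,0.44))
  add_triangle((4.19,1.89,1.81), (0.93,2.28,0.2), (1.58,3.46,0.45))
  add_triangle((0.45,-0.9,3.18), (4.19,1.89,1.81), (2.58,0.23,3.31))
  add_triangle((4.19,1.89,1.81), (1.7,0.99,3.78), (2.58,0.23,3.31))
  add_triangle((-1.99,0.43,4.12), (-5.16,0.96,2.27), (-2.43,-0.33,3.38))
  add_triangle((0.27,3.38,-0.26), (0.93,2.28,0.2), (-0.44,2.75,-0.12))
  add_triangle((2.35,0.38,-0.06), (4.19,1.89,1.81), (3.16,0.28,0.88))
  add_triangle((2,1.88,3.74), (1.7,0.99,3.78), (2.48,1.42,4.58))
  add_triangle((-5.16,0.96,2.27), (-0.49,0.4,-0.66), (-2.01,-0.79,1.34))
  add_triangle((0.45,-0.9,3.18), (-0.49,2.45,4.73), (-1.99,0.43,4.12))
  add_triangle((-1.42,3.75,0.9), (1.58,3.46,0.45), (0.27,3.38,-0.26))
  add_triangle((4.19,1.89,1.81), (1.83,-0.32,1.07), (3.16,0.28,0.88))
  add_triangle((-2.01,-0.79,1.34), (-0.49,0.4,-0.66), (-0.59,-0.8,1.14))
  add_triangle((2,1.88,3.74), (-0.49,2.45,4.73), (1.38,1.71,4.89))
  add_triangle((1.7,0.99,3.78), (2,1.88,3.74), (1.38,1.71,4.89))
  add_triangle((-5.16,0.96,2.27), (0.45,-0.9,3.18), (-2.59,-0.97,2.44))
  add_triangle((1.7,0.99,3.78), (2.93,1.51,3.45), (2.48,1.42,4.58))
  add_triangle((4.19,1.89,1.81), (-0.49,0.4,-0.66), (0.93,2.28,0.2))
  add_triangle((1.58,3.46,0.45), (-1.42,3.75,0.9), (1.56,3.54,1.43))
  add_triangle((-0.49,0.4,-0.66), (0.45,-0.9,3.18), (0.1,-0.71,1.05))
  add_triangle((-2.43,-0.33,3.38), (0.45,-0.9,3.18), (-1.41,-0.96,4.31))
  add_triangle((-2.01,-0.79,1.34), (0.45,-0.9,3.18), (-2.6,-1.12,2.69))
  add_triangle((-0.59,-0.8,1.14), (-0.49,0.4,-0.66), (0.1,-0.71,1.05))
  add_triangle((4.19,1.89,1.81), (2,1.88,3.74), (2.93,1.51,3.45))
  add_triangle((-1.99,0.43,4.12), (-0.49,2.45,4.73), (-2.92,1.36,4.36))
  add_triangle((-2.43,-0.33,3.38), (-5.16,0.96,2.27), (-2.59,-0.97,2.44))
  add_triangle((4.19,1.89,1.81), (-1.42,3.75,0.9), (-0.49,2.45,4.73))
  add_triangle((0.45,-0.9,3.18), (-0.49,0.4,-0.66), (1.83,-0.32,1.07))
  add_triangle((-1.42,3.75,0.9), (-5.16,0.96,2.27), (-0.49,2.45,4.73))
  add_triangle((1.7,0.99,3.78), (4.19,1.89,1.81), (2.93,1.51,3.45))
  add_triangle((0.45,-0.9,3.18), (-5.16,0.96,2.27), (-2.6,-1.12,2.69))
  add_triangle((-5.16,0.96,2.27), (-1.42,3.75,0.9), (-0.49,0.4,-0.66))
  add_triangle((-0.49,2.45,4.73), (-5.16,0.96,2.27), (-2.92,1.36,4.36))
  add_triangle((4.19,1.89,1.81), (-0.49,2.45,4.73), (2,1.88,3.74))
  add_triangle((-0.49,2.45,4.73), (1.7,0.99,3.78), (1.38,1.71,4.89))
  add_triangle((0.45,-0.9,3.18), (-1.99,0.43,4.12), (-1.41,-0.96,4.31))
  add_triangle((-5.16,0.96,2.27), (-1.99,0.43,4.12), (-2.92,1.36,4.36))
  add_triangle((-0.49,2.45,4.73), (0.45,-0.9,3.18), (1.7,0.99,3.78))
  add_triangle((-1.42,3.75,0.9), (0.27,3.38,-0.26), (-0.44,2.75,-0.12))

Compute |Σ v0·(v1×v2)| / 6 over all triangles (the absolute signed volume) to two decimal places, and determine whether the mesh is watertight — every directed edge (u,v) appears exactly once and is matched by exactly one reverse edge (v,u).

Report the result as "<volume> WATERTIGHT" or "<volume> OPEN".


74.46 WATERTIGHT

Per-triangle v0·(v1×v2)/6:
  t1: +0.9192
  t2: +0.5924
  t3: +1.0869
  t4: +0.6793
  t5: +0.9208
  t6: +0.3929
  t7: +0.2296
  t8: +0.6792
  t9: +1.4055
  t10: -0.0474
  t11: -0.7438
  t12: +0.2258
  t13: +1.9112
  t14: +0.1521
  t15: +0.0260
  t16: +2.1730
  t17: +1.5847
  t18: -0.1936
  t19: +0.0849
  t20: -0.2558
  t21: +2.3282
  t22: +2.3011
  t23: -0.1781
  t24: +0.6296
  t25: +0.1942
  t26: +0.7554
  t27: +4.1859
  t28: +1.5665
  t29: +0.6115
  t30: +0.0396
  t31: +1.4636
  t32: +0.5507
  t33: -3.3047
  t34: +0.0309
  t35: +0.4950
  t36: +1.7380
  t37: -0.0923
  t38: -0.2703
  t39: +0.2307
  t40: +0.0035
  t41: +1.1133
  t42: +2.2088
  t43: +2.0107
  t44: +12.3285
  t45: -0.1861
  t46: +12.9749
  t47: +0.0602
  t48: +3.5735
  t49: +2.6979
  t50: +3.0679
  t51: +1.9901
  t52: +0.0827
  t53: +1.3543
  t54: +2.1209
  t55: +3.6052
  t56: +0.3530
Σ = +74.4581 → |volume| = 74.46

Directed edges: 168 total, each appears once with its reverse present → watertight.


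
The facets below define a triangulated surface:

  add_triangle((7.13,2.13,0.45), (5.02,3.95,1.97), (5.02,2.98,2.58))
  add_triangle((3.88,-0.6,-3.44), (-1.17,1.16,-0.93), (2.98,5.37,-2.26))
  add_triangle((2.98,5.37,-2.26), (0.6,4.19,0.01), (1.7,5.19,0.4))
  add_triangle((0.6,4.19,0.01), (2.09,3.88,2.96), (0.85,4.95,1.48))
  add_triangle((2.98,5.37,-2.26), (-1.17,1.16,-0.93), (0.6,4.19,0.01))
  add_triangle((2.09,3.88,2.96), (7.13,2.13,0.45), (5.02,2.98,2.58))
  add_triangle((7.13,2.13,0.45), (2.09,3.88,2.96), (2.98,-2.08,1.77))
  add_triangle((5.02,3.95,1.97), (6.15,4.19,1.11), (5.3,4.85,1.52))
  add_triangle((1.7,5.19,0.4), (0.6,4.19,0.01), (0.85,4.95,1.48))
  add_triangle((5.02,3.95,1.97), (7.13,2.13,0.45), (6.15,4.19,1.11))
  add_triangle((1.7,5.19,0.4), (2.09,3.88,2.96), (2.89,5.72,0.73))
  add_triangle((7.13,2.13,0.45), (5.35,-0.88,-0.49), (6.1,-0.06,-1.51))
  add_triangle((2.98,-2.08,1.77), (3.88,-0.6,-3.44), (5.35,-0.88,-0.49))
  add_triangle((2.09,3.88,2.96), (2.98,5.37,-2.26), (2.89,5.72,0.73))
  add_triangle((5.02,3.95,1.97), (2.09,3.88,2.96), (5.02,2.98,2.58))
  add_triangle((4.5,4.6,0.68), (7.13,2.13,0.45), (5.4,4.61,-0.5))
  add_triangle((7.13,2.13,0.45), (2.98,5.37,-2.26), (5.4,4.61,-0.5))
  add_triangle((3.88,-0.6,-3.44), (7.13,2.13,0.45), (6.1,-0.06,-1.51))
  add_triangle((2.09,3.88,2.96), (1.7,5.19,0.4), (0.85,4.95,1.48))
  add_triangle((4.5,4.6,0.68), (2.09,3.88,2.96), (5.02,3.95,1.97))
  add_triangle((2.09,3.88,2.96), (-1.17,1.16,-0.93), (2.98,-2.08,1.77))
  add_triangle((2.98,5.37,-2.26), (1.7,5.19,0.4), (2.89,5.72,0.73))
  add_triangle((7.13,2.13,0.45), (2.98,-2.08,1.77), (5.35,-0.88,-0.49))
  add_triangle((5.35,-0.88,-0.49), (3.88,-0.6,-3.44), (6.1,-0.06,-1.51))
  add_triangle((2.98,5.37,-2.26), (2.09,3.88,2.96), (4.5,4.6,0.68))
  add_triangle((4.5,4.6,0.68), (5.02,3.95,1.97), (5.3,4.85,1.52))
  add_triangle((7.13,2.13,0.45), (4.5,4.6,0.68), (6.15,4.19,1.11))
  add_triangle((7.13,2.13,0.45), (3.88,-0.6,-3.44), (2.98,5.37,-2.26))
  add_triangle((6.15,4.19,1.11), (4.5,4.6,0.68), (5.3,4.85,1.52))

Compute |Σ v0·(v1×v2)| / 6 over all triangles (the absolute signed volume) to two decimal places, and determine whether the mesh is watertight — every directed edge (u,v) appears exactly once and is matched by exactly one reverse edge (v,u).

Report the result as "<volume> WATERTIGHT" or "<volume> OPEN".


113.66 OPEN

Per-triangle v0·(v1×v2)/6:
  t1: +3.6818
  t2: +7.6599
  t3: +2.1171
  t4: -1.2823
  t5: +3.5609
  t6: -3.7807
  t7: +16.1022
  t8: +1.0453
  t9: +0.9428
  t10: +2.5201
  t11: +2.1346
  t12: +3.7294
  t13: +4.3032
  t14: +0.9911
  t15: +2.8775
  t16: +4.6632
  t17: +4.2421
  t18: +4.2810
  t19: +2.5538
  t20: +3.9273
  t21: -0.9164
  t22: +2.6562
  t23: +7.5801
  t24: +2.5623
  t25: +8.1525
  t26: -0.1214
  t27: +1.6856
  t28: +24.7337
  t29: +1.0539
Σ = +113.6569 → |volume| = 113.66

Directed edges: 87 total; 9 unmatched, e.g. (3.88,-0.6,-3.44)→(-1.17,1.16,-0.93) → open.


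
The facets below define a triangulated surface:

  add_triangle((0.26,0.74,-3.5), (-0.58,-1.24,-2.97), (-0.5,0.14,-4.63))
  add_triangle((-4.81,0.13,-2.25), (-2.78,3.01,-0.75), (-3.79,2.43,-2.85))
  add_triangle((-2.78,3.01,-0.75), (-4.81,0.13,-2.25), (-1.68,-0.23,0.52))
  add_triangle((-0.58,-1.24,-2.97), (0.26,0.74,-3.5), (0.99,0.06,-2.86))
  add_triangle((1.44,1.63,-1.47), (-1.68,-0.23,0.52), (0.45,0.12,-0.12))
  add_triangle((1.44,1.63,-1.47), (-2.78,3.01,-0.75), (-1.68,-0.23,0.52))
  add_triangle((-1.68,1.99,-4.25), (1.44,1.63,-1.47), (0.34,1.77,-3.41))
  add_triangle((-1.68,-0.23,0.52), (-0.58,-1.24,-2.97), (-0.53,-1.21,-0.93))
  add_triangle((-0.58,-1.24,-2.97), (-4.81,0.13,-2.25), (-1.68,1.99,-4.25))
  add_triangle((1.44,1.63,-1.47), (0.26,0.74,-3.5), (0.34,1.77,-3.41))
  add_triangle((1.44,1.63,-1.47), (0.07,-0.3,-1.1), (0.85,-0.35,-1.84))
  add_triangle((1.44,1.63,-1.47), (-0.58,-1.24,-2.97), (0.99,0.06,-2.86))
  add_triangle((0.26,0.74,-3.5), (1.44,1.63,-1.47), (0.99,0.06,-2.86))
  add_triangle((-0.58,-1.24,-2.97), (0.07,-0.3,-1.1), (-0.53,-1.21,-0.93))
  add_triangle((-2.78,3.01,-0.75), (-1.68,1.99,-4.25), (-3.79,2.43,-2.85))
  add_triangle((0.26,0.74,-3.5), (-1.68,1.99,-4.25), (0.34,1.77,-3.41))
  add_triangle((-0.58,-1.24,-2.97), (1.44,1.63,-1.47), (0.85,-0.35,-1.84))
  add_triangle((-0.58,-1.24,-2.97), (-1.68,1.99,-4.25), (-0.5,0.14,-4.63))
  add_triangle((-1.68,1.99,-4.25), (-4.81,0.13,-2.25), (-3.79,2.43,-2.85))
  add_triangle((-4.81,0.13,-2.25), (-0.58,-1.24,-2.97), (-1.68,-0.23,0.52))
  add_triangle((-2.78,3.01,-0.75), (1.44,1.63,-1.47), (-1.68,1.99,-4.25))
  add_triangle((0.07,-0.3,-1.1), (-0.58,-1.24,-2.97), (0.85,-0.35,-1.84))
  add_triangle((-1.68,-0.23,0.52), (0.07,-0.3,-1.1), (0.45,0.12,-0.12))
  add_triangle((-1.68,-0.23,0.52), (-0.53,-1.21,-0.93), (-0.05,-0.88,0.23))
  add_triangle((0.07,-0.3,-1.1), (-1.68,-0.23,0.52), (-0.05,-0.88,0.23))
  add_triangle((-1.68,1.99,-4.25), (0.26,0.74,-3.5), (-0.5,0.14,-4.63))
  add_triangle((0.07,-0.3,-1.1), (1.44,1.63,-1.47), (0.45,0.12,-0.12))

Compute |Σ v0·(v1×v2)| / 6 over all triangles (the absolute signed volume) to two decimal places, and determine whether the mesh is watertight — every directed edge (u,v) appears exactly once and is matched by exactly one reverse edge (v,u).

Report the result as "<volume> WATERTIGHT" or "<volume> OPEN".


Per-triangle v0·(v1×v2)/6:
  t1: +0.5278
  t2: +3.5613
  t3: +3.1939
  t4: +1.1016
  t5: +0.0245
  t6: -0.3263
  t7: +0.8778
  t8: +0.6475
  t9: +7.6941
  t10: +0.7477
  t11: -0.2354
  t12: -0.6478
  t13: +1.0212
  t14: +0.0884
  t15: +3.0889
  t16: +1.2764
  t17: +0.9856
  t18: +1.6254
  t19: +4.7847
  t20: +1.9104
  t21: +5.4630
  t22: -0.0364
  t23: -0.0160
  t24: +0.3358
  t25: -0.2822
  t26: +1.5139
  t27: +0.1270
Σ = +39.0529 → |volume| = 39.05

Directed edges: 81 total; 3 unmatched, e.g. (0.07,-0.3,-1.1)→(-0.53,-1.21,-0.93) → open.

39.05 OPEN


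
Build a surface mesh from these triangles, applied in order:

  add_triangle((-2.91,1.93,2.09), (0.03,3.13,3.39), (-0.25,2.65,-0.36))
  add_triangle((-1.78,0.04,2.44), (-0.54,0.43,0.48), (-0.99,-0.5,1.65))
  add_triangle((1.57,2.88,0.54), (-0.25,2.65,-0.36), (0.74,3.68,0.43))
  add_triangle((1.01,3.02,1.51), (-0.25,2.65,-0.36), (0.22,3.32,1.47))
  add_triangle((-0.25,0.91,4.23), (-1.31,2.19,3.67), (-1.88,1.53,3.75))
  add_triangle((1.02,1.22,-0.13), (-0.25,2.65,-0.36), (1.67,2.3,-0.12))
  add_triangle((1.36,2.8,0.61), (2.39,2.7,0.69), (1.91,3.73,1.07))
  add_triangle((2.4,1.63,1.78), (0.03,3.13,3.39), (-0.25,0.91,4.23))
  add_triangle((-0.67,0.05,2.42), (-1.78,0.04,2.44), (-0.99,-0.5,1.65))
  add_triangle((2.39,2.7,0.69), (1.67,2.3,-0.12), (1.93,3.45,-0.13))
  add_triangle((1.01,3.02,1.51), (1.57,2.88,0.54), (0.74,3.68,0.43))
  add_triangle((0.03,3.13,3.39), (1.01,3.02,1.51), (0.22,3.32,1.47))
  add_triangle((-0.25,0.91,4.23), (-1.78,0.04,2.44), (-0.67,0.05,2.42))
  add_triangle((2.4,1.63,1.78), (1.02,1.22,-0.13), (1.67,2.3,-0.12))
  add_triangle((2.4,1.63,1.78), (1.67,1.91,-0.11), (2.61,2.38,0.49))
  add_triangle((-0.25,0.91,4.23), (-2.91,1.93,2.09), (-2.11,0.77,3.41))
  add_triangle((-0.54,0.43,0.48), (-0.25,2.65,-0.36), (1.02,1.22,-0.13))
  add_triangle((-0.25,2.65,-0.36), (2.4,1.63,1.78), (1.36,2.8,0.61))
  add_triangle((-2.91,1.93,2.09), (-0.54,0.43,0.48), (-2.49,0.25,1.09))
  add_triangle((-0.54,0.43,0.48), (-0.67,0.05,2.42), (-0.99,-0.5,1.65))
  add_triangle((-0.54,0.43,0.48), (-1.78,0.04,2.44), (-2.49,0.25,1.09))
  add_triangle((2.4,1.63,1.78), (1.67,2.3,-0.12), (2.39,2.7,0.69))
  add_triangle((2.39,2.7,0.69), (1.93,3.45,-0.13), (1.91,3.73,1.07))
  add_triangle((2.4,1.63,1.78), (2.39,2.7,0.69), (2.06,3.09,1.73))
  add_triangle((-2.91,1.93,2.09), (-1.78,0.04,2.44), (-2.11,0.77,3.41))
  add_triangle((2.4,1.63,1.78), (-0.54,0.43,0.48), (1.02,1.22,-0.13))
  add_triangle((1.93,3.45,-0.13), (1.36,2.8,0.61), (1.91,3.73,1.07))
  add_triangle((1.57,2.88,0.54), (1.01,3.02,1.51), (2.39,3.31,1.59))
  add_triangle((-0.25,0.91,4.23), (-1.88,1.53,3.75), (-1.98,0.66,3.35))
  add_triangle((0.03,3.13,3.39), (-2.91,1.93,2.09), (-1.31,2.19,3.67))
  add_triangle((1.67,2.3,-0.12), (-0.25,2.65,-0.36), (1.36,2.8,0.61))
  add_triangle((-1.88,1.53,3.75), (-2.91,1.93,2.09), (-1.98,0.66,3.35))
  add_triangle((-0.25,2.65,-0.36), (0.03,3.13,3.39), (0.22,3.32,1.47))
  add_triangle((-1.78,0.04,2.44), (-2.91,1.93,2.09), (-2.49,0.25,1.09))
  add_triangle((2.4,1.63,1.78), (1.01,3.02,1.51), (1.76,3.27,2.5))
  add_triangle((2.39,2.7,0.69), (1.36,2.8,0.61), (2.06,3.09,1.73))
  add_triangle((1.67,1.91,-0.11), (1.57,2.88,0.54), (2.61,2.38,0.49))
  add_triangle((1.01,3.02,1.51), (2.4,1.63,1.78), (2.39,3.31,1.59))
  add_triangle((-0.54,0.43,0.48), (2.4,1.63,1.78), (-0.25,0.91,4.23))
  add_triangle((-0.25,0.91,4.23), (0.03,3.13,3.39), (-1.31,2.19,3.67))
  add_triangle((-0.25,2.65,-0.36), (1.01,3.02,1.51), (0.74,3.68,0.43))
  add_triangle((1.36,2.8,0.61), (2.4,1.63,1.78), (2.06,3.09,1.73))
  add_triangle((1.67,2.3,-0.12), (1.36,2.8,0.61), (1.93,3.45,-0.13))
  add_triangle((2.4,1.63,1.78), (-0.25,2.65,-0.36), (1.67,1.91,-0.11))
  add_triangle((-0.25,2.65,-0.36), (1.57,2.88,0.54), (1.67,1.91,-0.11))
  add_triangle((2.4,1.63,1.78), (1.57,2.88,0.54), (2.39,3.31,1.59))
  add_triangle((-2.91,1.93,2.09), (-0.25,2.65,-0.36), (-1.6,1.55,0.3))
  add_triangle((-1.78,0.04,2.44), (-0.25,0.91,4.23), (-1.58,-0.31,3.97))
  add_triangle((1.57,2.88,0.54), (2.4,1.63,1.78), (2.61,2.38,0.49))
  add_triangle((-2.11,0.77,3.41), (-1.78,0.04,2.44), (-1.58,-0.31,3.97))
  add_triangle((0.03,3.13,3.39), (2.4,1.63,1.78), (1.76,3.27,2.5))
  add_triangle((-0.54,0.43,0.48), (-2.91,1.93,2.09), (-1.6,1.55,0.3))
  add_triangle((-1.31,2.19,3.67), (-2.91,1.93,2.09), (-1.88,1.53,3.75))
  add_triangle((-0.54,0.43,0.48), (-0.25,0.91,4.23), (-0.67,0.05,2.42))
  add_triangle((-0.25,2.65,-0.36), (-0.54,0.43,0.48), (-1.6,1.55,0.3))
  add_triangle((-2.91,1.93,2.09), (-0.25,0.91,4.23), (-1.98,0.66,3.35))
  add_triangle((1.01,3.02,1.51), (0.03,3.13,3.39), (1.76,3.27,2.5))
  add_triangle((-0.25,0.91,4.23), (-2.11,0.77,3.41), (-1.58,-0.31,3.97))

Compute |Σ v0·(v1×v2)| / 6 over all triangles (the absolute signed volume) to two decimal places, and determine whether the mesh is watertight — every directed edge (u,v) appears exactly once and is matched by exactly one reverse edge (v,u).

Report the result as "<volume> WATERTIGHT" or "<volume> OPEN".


29.94 WATERTIGHT

Per-triangle v0·(v1×v2)/6:
  t1: +4.9346
  t2: +0.0040
  t3: +0.3093
  t4: +0.6464
  t5: +1.0800
  t6: +0.0667
  t7: -0.1249
  t8: +4.0375
  t9: +0.2357
  t10: +0.1914
  t11: +0.6530
  t12: +0.9151
  t13: +0.3626
  t14: +0.1269
  t15: -0.1210
  t16: +1.9203
  t17: -0.2778
  t18: +0.3186
  t19: -0.0383
  t20: -0.1780
  t21: -0.2730
  t22: +0.0803
  t23: +0.6927
  t24: +0.8193
  t25: +0.6934
  t26: -0.4682
  t27: +0.0710
  t28: +0.5614
  t29: +0.9796
  t30: +1.9833
  t31: +0.6873
  t32: +1.0250
  t33: +0.6225
  t34: +1.1758
  t35: +0.4839
  t36: +0.5054
  t37: +0.3081
  t38: +0.6839
  t39: -1.0269
  t40: +2.0775
  t41: +0.3902
  t42: -0.4214
  t43: -0.1538
  t44: -1.4669
  t45: +0.6394
  t46: +0.2888
  t47: +0.8952
  t48: -0.8825
  t49: +0.8972
  t50: +0.4398
  t51: +1.3088
  t52: -0.0514
  t53: +1.1629
  t54: -0.2911
  t55: -0.2331
  t56: -1.9790
  t57: +1.0548
  t58: +1.6007
Σ = +29.9428 → |volume| = 29.94

Directed edges: 174 total, each appears once with its reverse present → watertight.
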